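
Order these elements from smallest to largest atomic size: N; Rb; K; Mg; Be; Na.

N < Be < Mg < Na < K < Rb

Moving right in a period, electrons are added to the same shell under a stronger nuclear pull, so atoms get smaller; moving down, a new shell is opened and atoms get larger.
Neither a single period nor a single group — weigh both effects.
Be > N: both are in period 2; the period trend gives Be the larger value.
Mg > Be: Mg sits below Be in group 2, so the down-group effect alone puts Mg larger.
Na > Mg: Na lies to the left of Mg in period 3, so the across-period effect alone puts Na larger.
K > Na: K sits below Na in group 1, so the down-group effect alone puts K larger.
Rb > K: they share group 1; the group trend gives Rb the larger value.
For reference (pm): Be 102, N 71, Na 155, Mg 139, K 196, Rb 210.
So from smallest to largest: N < Be < Mg < Na < K < Rb.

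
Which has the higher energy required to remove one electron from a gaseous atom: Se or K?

Se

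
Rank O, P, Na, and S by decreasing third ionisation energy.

Consider each +2 ion: O²⁺ still has 4 valence electrons; P²⁺ still has 3 valence electrons; Na²⁺ is already 1 electron into the core; S²⁺ still has 4 valence electrons.
Breaking into a closed-shell core is much more expensive than removing a leftover valence electron — Na has the largest IE_3 here.
Valence configurations: O²⁺ [He]2s²2p², P²⁺ [Ne]3s²3p¹, S²⁺ [Ne]3s²3p².
Tabulated IE_3 (kJ/mol): O 5300, P 2914, Na 6910, S 3357.
Hence IE_3: P < S < O < Na.

Na > O > S > P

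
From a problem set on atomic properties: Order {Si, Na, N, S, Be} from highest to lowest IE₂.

Consider each +1 ion: Si⁺ still has 3 valence electrons; Na⁺ is the bare [Ne] core; N⁺ still has 4 valence electrons; S⁺ still has 5 valence electrons; Be⁺ still has 1 valence electron.
Pulling an electron out of a noble-gas core costs far more than removing a remaining valence electron, so Na sits at the high end of IE_2.
Valence configurations: Si⁺ [Ne]3s²3p¹, N⁺ [He]2s²2p², S⁺ [Ne]3s²3p³, Be⁺ [He]2s¹.
Tabulated IE_2 (kJ/mol): Si 1577, Na 4562, N 2856, S 2252, Be 1757.
Putting it together, IE_2: Si < Be < S < N < Na.

Na > N > S > Be > Si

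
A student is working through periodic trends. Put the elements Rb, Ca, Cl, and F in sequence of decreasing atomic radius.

F is in period 2, group 17; Cl is in period 3, group 17; Ca is in period 4, group 2; Rb is in period 5, group 1.
Across a period the added protons contract the valence shell; down a group each new principal shell makes the atom larger.
These span different periods and groups, so the two trends combine.
Cl > F: Cl sits below F in group 17, so the down-group effect alone puts Cl larger.
Ca > Cl: both effects reinforce here, so Ca is clearly the larger of the two.
Rb > Ca: relative to Ca, both the across-period and down-group shifts push Rb's atomic radius up.
For reference (pm): F 64, Cl 99, Ca 171, Rb 210.
So from largest to smallest: Rb > Ca > Cl > F.

Rb > Ca > Cl > F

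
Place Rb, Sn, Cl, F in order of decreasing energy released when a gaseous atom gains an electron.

Cl > F > Sn > Rb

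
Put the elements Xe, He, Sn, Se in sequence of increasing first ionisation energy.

IE₁ increases left→right with effective nuclear charge and decreases top→bottom as the valence shell moves farther out.
Neither a single period nor a single group — weigh both effects.
Se > Sn: both effects reinforce here, so Se is clearly the higher of the two.
Xe > Se: the two effects oppose for this pair; the across-period effect wins (1170 vs 941 kJ/mol).
He > Xe: they share group 18; the group trend gives He the larger value.
Approximate values (kJ/mol): He 2372, Se 941, Sn 709, Xe 1170.
So from lowest to highest: Sn < Se < Xe < He.

Sn, Se, Xe, He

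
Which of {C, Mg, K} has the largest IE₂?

K

The second ionization energy removes an electron from the +1 ion. For each element: C⁺ still has 3 valence electrons; Mg⁺ still has 1 valence electron; K⁺ is the bare [Ar] core.
Breaking into a closed-shell core is much more expensive than removing a leftover valence electron — K has the largest IE_2 here.
Valence configurations: C⁺ [He]2s²2p¹, Mg⁺ [Ne]3s¹.
Tabulated IE_2 (kJ/mol): C 2353, Mg 1451, K 3052.
Putting it together, IE_2: Mg < C < K.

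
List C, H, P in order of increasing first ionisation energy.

H is in period 1, group 1; C is in period 2, group 14; P is in period 3, group 15.
IE₁ increases left→right with effective nuclear charge and decreases top→bottom as the valence shell moves farther out.
Here both period and group differ, so the two effects have to be weighed against each other.
C > P: the two effects oppose for this pair; the down-group effect wins (1086 vs 1012 kJ/mol).
H > C: the two effects oppose for this pair; the down-group effect wins (1312 vs 1086 kJ/mol).
Tabulated first ionization energy (kJ/mol): H 1312, C 1086, P 1012.
So from lowest to highest: P < C < H.

P, C, H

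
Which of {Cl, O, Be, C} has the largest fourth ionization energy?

Be

IE_4 is the cost of taking one more electron from the +3 cation: Cl³⁺ still has 4 valence electrons; O³⁺ still has 3 valence electrons; Be³⁺ is already 1 electron into the core; C³⁺ still has 1 valence electron.
Pulling an electron out of a noble-gas core costs far more than removing a remaining valence electron, so Be sits at the high end of IE_4.
Valence configurations: Cl³⁺ [Ne]3s²3p², O³⁺ [He]2s²2p¹, C³⁺ [He]2s¹.
The numbers (kJ/mol): Cl 5159, O 7469, Be 21007, C 6223.
Hence IE_4: Cl < C < O < Be.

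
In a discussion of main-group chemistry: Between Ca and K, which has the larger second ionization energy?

Consider each +1 ion: Ca⁺ still has 1 valence electron; K⁺ is the bare [Ar] core.
Core electrons are held far more tightly than valence electrons, so K tops the IE_2 order.
Approximate IE_2 values (kJ/mol): Ca 1145, K 3052.
Overall IE_2 order: Ca < K.

K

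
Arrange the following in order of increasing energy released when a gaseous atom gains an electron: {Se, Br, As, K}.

K < As < Se < Br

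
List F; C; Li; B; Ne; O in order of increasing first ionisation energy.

Removing the outermost electron gets harder across a period and easier down a group.
All lie in period 2, so first ionization energy increases left to right.
So from lowest to highest: Li < B < C < O < F < Ne.

Li < B < C < O < F < Ne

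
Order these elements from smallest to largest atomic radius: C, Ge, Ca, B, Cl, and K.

C < B < Cl < Ge < Ca < K

Atomic radius shrinks across a period as nuclear charge pulls the same shell inward, and grows down a group as new shells are added.
Here both period and group differ, so the two effects have to be weighed against each other.
B > C: both are in period 2; the period trend gives B the larger value.
Cl > B: the two effects oppose for this pair; the down-group effect wins (99 vs 85 pm).
Ge > Cl: relative to Cl, both the across-period and down-group shifts push Ge's atomic radius up.
Ca > Ge: both are in period 4; the period trend gives Ca the larger value.
K > Ca: both are in period 4; the period trend gives K the larger value.
Approximate values (pm): B 85, C 75, Cl 99, K 196, Ca 171, Ge 121.
So from smallest to largest: C < B < Cl < Ge < Ca < K.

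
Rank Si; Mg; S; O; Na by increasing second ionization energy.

The second ionization energy removes an electron from the +1 ion. For each element: Si⁺ still has 3 valence electrons; Mg⁺ still has 1 valence electron; S⁺ still has 5 valence electrons; O⁺ still has 5 valence electrons; Na⁺ is the bare [Ne] core.
Breaking into a closed-shell core is much more expensive than removing a leftover valence electron — Na has the largest IE_2 here.
Valence configurations: Si⁺ [Ne]3s²3p¹, Mg⁺ [Ne]3s¹, S⁺ [Ne]3s²3p³, O⁺ [He]2s²2p³.
The numbers (kJ/mol): Si 1577, Mg 1451, S 2252, O 3388, Na 4562.
Putting it together, IE_2: Mg < Si < S < O < Na.

Mg < Si < S < O < Na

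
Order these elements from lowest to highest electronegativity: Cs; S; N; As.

Cs < As < S < N

N is in period 2, group 15; S is in period 3, group 16; As is in period 4, group 15; Cs is in period 6, group 1.
Electronegativity increases across a period and decreases down a group, tracking effective nuclear charge and atomic size.
These span different periods and groups, so the two trends combine.
As > Cs: relative to Cs, both the across-period and down-group shifts push As's electronegativity up.
S > As: both effects reinforce here, so S is clearly the higher of the two.
N > S: the two effects oppose for this pair; the down-group effect wins (3.04 vs 2.58).
For reference (Pauling): N 3.04, S 2.58, As 2.18, Cs 0.79.
So from lowest to highest: Cs < As < S < N.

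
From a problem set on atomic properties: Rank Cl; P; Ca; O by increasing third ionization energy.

P < Cl < Ca < O

Consider each +2 ion: Cl²⁺ still has 5 valence electrons; P²⁺ still has 3 valence electrons; Ca²⁺ is the bare [Ar] core; O²⁺ still has 4 valence electrons.
Usually core removal costs more than valence removal, but here the competition is close: a tightly held n=2 valence electron can cost more to remove than an n=3 core electron, so the actual values have to decide it.
Valence configurations: Cl²⁺ [Ne]3s²3p³, P²⁺ [Ne]3s²3p¹, O²⁺ [He]2s²2p².
Tabulated IE_3 (kJ/mol): Cl 3822, P 2914, Ca 4912, O 5300.
So the third ionization energies run P < Cl < Ca < O.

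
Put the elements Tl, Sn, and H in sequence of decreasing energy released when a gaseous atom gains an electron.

Sn > H > Tl

H is in period 1, group 1; Sn is in period 5, group 14; Tl is in period 6, group 13.
Atoms with high Z_eff and room in the valence shell (especially the halogens) have the most exothermic electron affinities.
Here both period and group differ, so the two effects have to be weighed against each other.
H > Tl: period and group pull opposite ways; the down-group shift dominates (73 vs 19 kJ/mol).
Sn > H: the two effects oppose for this pair; the across-period effect wins (107 vs 73 kJ/mol).
Approximate values (kJ/mol): H 73, Sn 107, Tl 19.
So from highest to lowest: Sn > H > Tl.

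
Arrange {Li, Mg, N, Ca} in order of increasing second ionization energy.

After 1 electron has been removed, what remains? Li⁺ is the bare [He] core; Mg⁺ still has 1 valence electron; N⁺ still has 4 valence electrons; Ca⁺ still has 1 valence electron.
Core electrons are held far more tightly than valence electrons, so Li tops the IE_2 order.
Valence configurations: Mg⁺ [Ne]3s¹, N⁺ [He]2s²2p², Ca⁺ [Ar]4s¹.
The numbers (kJ/mol): Li 7298, Mg 1451, N 2856, Ca 1145.
So the second ionization energies run Ca < Mg < N < Li.

Ca, Mg, N, Li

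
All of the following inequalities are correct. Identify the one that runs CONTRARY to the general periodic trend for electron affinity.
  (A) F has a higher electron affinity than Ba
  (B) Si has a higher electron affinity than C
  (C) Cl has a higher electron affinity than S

(B)

The general trend: electron affinity increases across a period and decreases down a group.
(A) F (period 2, group 17) vs Ba (period 6, group 2): the stated order agrees with the simple trend.
(B) Si (period 3, group 14) vs C (period 2, group 14): the stated order contradicts the simple trend.
(C) Cl (period 3, group 17) vs S (period 3, group 16): the stated order agrees with the simple trend.
The exception is (B): Si's larger, more diffuse 3p orbitals accept an added electron slightly more readily than C's compact 2p.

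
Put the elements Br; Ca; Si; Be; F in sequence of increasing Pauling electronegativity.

Atoms toward the upper right of the periodic table pull bonding electrons most strongly.
Neither a single period nor a single group — weigh both effects.
Be > Ca: they share group 2; the group trend gives Be the larger value.
Si > Be: period and group pull opposite ways; the across-period shift dominates (1.90 vs 1.57).
Br > Si: the two effects oppose for this pair; the across-period effect wins (2.96 vs 1.90).
F > Br: F sits above Br in group 17, so the down-group effect alone puts F higher.
Tabulated electronegativity (Pauling): Be 1.57, F 3.98, Si 1.90, Ca 1.00, Br 2.96.
So from lowest to highest: Ca < Be < Si < Br < F.

Ca, Be, Si, Br, F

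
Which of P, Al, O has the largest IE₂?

The second ionization energy removes an electron from the +1 ion. For each element: P⁺ still has 4 valence electrons; Al⁺ still has 2 valence electrons; O⁺ still has 5 valence electrons.
All are still removing valence electrons, so compare the +1 ions as you would atoms: IE_2 generally rises across a period (higher Z_eff) and falls down a group (larger shell), subject to the usual subshell exceptions.
Valence configurations: P⁺ [Ne]3s²3p², Al⁺ [Ne]3s², O⁺ [He]2s²2p³.
Approximate IE_2 values (kJ/mol): P 1907, Al 1817, O 3388.
So the second ionization energies run Al < P < O.

O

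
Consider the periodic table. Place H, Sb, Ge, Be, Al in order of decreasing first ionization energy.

H > Be > Sb > Ge > Al

Removing the outermost electron gets harder across a period and easier down a group.
These sit on a diagonal, where the across-period and down-group effects partly cancel.
Ge > Al: period and group pull opposite ways; the across-period shift dominates (762 vs 578 kJ/mol).
Sb > Ge: the two effects oppose for this pair; the across-period effect wins (831 vs 762 kJ/mol).
Be > Sb: period and group pull opposite ways; the down-group shift dominates (900 vs 831 kJ/mol).
H > Be: the two effects oppose for this pair; the down-group effect wins (1312 vs 900 kJ/mol).
Approximate values (kJ/mol): H 1312, Be 900, Al 578, Ge 762, Sb 831.
So from highest to lowest: H > Be > Sb > Ge > Al.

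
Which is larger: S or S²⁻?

S²⁻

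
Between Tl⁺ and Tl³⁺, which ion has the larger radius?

Both ions have Z = 81 protons, but Tl³⁺ has lost more electrons, so its remaining electrons feel a larger effective nuclear charge per electron and are pulled in more tightly.
Higher positive charge → smaller ion, so Tl⁺ > Tl³⁺.

Tl⁺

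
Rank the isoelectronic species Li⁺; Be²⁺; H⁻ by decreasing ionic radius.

All of these have 2 electrons, so size is governed by nuclear charge alone: the more protons, the stronger the pull on the same electron cloud, and the smaller the ion.
Nuclear charges: Be²⁺ (Z=4), Li⁺ (Z=3), H⁻ (Z=1).
Largest to smallest: H⁻ > Li⁺ > Be²⁺.

H⁻ > Li⁺ > Be²⁺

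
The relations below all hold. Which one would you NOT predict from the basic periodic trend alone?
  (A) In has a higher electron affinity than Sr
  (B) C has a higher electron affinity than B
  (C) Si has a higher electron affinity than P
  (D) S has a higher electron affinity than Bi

(C)

The general trend: electron affinity increases across a period and decreases down a group.
(A) In (period 5, group 13) vs Sr (period 5, group 2): the stated order agrees with the simple trend.
(B) C (period 2, group 14) vs B (period 2, group 13): the stated order agrees with the simple trend.
(C) Si (period 3, group 14) vs P (period 3, group 15): the stated order contradicts the simple trend.
(D) S (period 3, group 16) vs Bi (period 6, group 15): the stated order agrees with the simple trend.
The exception is (C): adding an electron to P's half-filled 3p³ is unfavourable, so Si (3p²) has the more exothermic EA.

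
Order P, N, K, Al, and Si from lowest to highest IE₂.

Si < Al < P < N < K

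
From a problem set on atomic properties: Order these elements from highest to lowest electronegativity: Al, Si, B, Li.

B > Si > Al > Li

Li is in period 2, group 1; B is in period 2, group 13; Al is in period 3, group 13; Si is in period 3, group 14.
Smaller atoms with higher effective nuclear charge are more electronegative.
Here both period and group differ, so the two effects have to be weighed against each other.
Al > Li: the two effects oppose for this pair; the across-period effect wins (1.61 vs 0.98).
Si > Al: Si lies to the right of Al in period 3, so the across-period effect alone puts Si higher.
B > Si: period and group pull opposite ways; the down-group shift dominates (2.04 vs 1.90).
For reference (Pauling): Li 0.98, B 2.04, Al 1.61, Si 1.90.
So from highest to lowest: B > Si > Al > Li.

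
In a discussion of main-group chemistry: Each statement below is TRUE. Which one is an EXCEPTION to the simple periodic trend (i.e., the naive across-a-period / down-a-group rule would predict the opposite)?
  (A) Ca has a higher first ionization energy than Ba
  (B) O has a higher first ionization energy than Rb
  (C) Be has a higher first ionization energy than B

The general trend: first ionization energy increases across a period and decreases down a group.
(A) Ca (period 4, group 2) vs Ba (period 6, group 2): the stated order agrees with the simple trend.
(B) O (period 2, group 16) vs Rb (period 5, group 1): the stated order agrees with the simple trend.
(C) Be (period 2, group 2) vs B (period 2, group 13): the stated order contradicts the simple trend.
The exception is (C): removing B's lone 2p electron is easier than breaking Be's filled 2s².

(C)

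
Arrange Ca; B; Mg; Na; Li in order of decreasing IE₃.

IE_3 is the cost of taking one more electron from the +2 cation: Ca²⁺ is the bare [Ar] core; B²⁺ still has 1 valence electron; Mg²⁺ is the bare [Ne] core; Na²⁺ is already 1 electron into the core; Li²⁺ is already 1 electron into the core.
Pulling an electron out of a noble-gas core costs far more than removing a remaining valence electron, so Ca, Na, Mg and Li sit at the high end of IE_3.
Tabulated IE_3 (kJ/mol): Ca 4912, B 3660, Mg 7733, Na 6910, Li 11815.
So the third ionization energies run B < Ca < Na < Mg < Li.

Li > Mg > Na > Ca > B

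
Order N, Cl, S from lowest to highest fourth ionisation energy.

S, Cl, N

Consider each +3 ion: N³⁺ still has 2 valence electrons; Cl³⁺ still has 4 valence electrons; S³⁺ still has 3 valence electrons.
All are still removing valence electrons, so compare the +3 ions as you would atoms: IE_4 generally rises across a period (higher Z_eff) and falls down a group (larger shell), subject to the usual subshell exceptions.
Valence configurations: N³⁺ [He]2s², Cl³⁺ [Ne]3s²3p², S³⁺ [Ne]3s²3p¹.
Approximate IE_4 values (kJ/mol): N 7475, Cl 5159, S 4556.
Putting it together, IE_4: S < Cl < N.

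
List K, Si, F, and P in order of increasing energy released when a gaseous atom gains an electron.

K, P, Si, F

Adding an electron releases more energy for atoms nearer the top right (short of the noble gases).
Neither a single period nor a single group — weigh both effects.
P > K: both effects reinforce here, so P is clearly the higher of the two.
Si > P: this pair runs against the simple trend — see the exception note.
F > Si: relative to Si, both the across-period and down-group shifts push F's electron affinity up.
Note the exception: Si has a higher electron affinity than P, contrary to the simple trend — adding an electron to P's half-filled 3p³ is unfavourable, so Si (3p²) has the more exothermic EA.
Approximate values (kJ/mol): F 328, Si 134, P 72, K 48.
So from lowest to highest: K < P < Si < F.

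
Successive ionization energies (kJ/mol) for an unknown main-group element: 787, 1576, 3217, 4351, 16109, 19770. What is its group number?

Group 14

Look for the largest jump between consecutive ionization energies: IE5/IE4 ≈ 3.7, far larger than any earlier ratio.
That jump marks the point where a core electron is being removed. So the atom has 4 valence electrons.
A main-group element with 4 valence electrons is in group 14.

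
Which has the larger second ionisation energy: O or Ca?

O

IE_2 is the cost of taking one more electron from the +1 cation: O⁺ still has 5 valence electrons; Ca⁺ still has 1 valence electron.
All are still removing valence electrons, so compare the +1 ions as you would atoms: IE_2 generally rises across a period (higher Z_eff) and falls down a group (larger shell), subject to the usual subshell exceptions.
Valence configurations: O⁺ [He]2s²2p³, Ca⁺ [Ar]4s¹.
Tabulated IE_2 (kJ/mol): O 3388, Ca 1145.
Hence IE_2: Ca < O.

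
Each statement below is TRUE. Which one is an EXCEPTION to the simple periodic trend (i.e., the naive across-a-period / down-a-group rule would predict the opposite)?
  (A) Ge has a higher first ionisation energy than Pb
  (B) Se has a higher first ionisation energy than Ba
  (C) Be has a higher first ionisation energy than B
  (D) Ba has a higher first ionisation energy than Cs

The general trend: first ionisation energy increases across a period and decreases down a group.
(A) Ge (period 4, group 14) vs Pb (period 6, group 14): the stated order agrees with the simple trend.
(B) Se (period 4, group 16) vs Ba (period 6, group 2): the stated order agrees with the simple trend.
(C) Be (period 2, group 2) vs B (period 2, group 13): the stated order contradicts the simple trend.
(D) Ba (period 6, group 2) vs Cs (period 6, group 1): the stated order agrees with the simple trend.
The exception is (C): removing B's lone 2p electron is easier than breaking Be's filled 2s².

(C)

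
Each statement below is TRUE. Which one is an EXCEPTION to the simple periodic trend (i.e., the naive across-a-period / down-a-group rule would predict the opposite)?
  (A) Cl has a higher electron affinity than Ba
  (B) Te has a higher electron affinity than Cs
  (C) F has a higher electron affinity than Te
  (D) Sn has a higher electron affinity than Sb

(D)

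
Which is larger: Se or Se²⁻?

Forming Se²⁻ adds 2 electrons to Se. More electron–electron repulsion in the same shell, with unchanged nuclear charge, lets the cloud expand.
An anion is larger than its parent atom: Se²⁻ > Se.

Se²⁻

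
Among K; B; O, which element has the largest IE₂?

O

IE_2 is the cost of taking one more electron from the +1 cation: K⁺ is the bare [Ar] core; B⁺ still has 2 valence electrons; O⁺ still has 5 valence electrons.
Usually core removal costs more than valence removal, but here the competition is close: a tightly held n=2 valence electron can cost more to remove than an n=3 core electron, so the actual values have to decide it.
Valence configurations: B⁺ [He]2s², O⁺ [He]2s²2p³.
Approximate IE_2 values (kJ/mol): K 3052, B 2427, O 3388.
Hence IE_2: B < K < O.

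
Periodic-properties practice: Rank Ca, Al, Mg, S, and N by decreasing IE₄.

Consider each +3 ion: Ca³⁺ is already 1 electron into the core; Al³⁺ is the bare [Ne] core; Mg³⁺ is already 1 electron into the core; S³⁺ still has 3 valence electrons; N³⁺ still has 2 valence electrons.
Usually core removal costs more than valence removal, but here the competition is close: a tightly held n=2 valence electron can cost more to remove than an n=3 core electron, so the actual values have to decide it.
Valence configurations: S³⁺ [Ne]3s²3p¹, N³⁺ [He]2s².
The numbers (kJ/mol): Ca 6491, Al 11577, Mg 10543, S 4556, N 7475.
Overall IE_4 order: S < Ca < N < Mg < Al.

Al > Mg > N > Ca > S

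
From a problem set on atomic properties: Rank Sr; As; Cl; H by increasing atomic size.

H < Cl < As < Sr

H is in period 1, group 1; Cl is in period 3, group 17; As is in period 4, group 15; Sr is in period 5, group 2.
Across a period the added protons contract the valence shell; down a group each new principal shell makes the atom larger.
Neither a single period nor a single group — weigh both effects.
Cl > H: period and group pull opposite ways; the down-group shift dominates (99 vs 32 pm).
As > Cl: relative to Cl, both the across-period and down-group shifts push As's atomic radius up.
Sr > As: relative to As, both the across-period and down-group shifts push Sr's atomic radius up.
For reference (pm): H 32, Cl 99, As 121, Sr 185.
So from smallest to largest: H < Cl < As < Sr.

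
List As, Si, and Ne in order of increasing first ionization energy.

Si, As, Ne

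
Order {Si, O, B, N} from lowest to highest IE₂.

Si, B, N, O

After 1 electron has been removed, what remains? Si⁺ still has 3 valence electrons; O⁺ still has 5 valence electrons; B⁺ still has 2 valence electrons; N⁺ still has 4 valence electrons.
All are still removing valence electrons, so compare the +1 ions as you would atoms: IE_2 generally rises across a period (higher Z_eff) and falls down a group (larger shell), subject to the usual subshell exceptions.
Valence configurations: Si⁺ [Ne]3s²3p¹, O⁺ [He]2s²2p³, B⁺ [He]2s², N⁺ [He]2s²2p².
Approximate IE_2 values (kJ/mol): Si 1577, O 3388, B 2427, N 2856.
Putting it together, IE_2: Si < B < N < O.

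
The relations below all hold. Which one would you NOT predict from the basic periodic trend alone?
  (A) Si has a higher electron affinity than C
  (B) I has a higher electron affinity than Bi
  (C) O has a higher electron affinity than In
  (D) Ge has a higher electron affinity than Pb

(A)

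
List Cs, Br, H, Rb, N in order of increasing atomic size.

H, N, Br, Rb, Cs

H is in period 1, group 1; N is in period 2, group 15; Br is in period 4, group 17; Rb is in period 5, group 1; Cs is in period 6, group 1.
Moving right in a period, electrons are added to the same shell under a stronger nuclear pull, so atoms get smaller; moving down, a new shell is opened and atoms get larger.
Neither a single period nor a single group — weigh both effects.
N > H: the two effects oppose for this pair; the down-group effect wins (71 vs 32 pm).
Br > N: period and group pull opposite ways; the down-group shift dominates (114 vs 71 pm).
Rb > Br: relative to Br, both the across-period and down-group shifts push Rb's atomic radius up.
Cs > Rb: Cs sits below Rb in group 1, so the down-group effect alone puts Cs larger.
Tabulated atomic radius (pm): H 32, N 71, Br 114, Rb 210, Cs 232.
So from smallest to largest: H < N < Br < Rb < Cs.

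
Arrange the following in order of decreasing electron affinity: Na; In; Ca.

Na > In > Ca

EA tends to increase across a period and decrease down a group, though the pattern is less regular than for IE or radius.
These sit on a diagonal, where the across-period and down-group effects partly cancel.
In > Ca: the two effects oppose for this pair; the across-period effect wins (29 vs 2 kJ/mol).
Na > In: the two effects oppose for this pair; the down-group effect wins (53 vs 29 kJ/mol).
Approximate values (kJ/mol): Na 53, Ca 2, In 29.
So from highest to lowest: Na > In > Ca.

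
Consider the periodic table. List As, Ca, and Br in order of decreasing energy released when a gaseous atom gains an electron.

Br > As > Ca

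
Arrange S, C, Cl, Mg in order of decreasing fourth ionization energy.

Mg > C > Cl > S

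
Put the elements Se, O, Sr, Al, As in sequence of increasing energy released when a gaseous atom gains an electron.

O is in period 2, group 16; Al is in period 3, group 13; As is in period 4, group 15; Se is in period 4, group 16; Sr is in period 5, group 2.
Electron affinity generally becomes more exothermic across a period toward the halogens and less exothermic down a group.
Neither a single period nor a single group — weigh both effects.
Al > Sr: relative to Sr, both the across-period and down-group shifts push Al's electron affinity up.
As > Al: period and group pull opposite ways; the across-period shift dominates (78 vs 42 kJ/mol).
O > As: relative to As, both the across-period and down-group shifts push O's electron affinity up.
Se > O: this pair runs against the simple trend — see the exception note.
Note the exception: Se has a higher electron affinity than O, contrary to the simple trend — O's compact 2p subshell gives strong electron–electron repulsion on the added electron.
Tabulated electron affinity (kJ/mol): O 141, Al 42, As 78, Se 195, Sr 5.
So from lowest to highest: Sr < Al < As < O < Se.

Sr < Al < As < O < Se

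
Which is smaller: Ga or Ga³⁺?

Ga³⁺

Forming Ga³⁺ removes 3 electrons from Ga. Fewer electrons for the same nuclear charge means less shielding and a higher Z_eff on the remaining electrons, and for main-group metals the entire outer shell is lost.
A cation is smaller than its parent atom: Ga³⁺ < Ga.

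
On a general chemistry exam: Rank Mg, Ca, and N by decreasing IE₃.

Mg > Ca > N

After 2 electrons have been removed, what remains? Mg²⁺ is the bare [Ne] core; Ca²⁺ is the bare [Ar] core; N²⁺ still has 3 valence electrons.
Pulling an electron out of a noble-gas core costs far more than removing a remaining valence electron, so Ca and Mg sit at the high end of IE_3.
Tabulated IE_3 (kJ/mol): Mg 7733, Ca 4912, N 4578.
Overall IE_3 order: N < Ca < Mg.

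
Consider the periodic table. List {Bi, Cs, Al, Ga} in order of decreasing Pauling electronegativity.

Bi > Ga > Al > Cs

Electronegativity increases across a period and decreases down a group, tracking effective nuclear charge and atomic size.
Here both period and group differ, so the two effects have to be weighed against each other.
Al > Cs: both effects reinforce here, so Al is clearly the higher of the two.
Ga > Al: this pair runs against the simple trend — see the exception note.
Bi > Ga: the two effects oppose for this pair; the across-period effect wins (2.02 vs 1.81).
Note the exception: Ga has a higher electronegativity than Al, contrary to the simple trend — poor shielding by filled d (and f) subshells raises the heavier element's effective nuclear charge more than the simple down-group trend predicts.
Approximate values (Pauling): Al 1.61, Ga 1.81, Cs 0.79, Bi 2.02.
So from highest to lowest: Bi > Ga > Al > Cs.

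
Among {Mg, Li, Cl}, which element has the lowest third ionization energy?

Consider each +2 ion: Mg²⁺ is the bare [Ne] core; Li²⁺ is already 1 electron into the core; Cl²⁺ still has 5 valence electrons.
Pulling an electron out of a noble-gas core costs far more than removing a remaining valence electron, so Mg and Li sit at the high end of IE_3.
The numbers (kJ/mol): Mg 7733, Li 11815, Cl 3822.
So the third ionization energies run Cl < Mg < Li.

Cl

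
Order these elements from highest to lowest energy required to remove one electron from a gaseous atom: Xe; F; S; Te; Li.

F > Xe > S > Te > Li

IE₁ increases left→right with effective nuclear charge and decreases top→bottom as the valence shell moves farther out.
Here both period and group differ, so the two effects have to be weighed against each other.
Te > Li: period and group pull opposite ways; the across-period shift dominates (869 vs 520 kJ/mol).
S > Te: they share group 16; the group trend gives S the larger value.
Xe > S: the two effects oppose for this pair; the across-period effect wins (1170 vs 1000 kJ/mol).
F > Xe: the two effects oppose for this pair; the down-group effect wins (1681 vs 1170 kJ/mol).
Approximate values (kJ/mol): Li 520, F 1681, S 1000, Te 869, Xe 1170.
So from highest to lowest: F > Xe > S > Te > Li.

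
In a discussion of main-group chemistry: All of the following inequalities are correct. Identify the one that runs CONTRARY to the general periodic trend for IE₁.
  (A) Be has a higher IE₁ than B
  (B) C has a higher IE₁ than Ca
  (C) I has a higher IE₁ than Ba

(A)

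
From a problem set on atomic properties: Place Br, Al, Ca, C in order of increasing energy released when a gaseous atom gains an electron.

Ca, Al, C, Br

C is in period 2, group 14; Al is in period 3, group 13; Ca is in period 4, group 2; Br is in period 4, group 17.
Atoms with high Z_eff and room in the valence shell (especially the halogens) have the most exothermic electron affinities.
These span different periods and groups, so the two trends combine.
Al > Ca: relative to Ca, both the across-period and down-group shifts push Al's electron affinity up.
C > Al: both effects reinforce here, so C is clearly the higher of the two.
Br > C: the two effects oppose for this pair; the across-period effect wins (325 vs 122 kJ/mol).
For reference (kJ/mol): C 122, Al 42, Ca 2, Br 325.
So from lowest to highest: Ca < Al < C < Br.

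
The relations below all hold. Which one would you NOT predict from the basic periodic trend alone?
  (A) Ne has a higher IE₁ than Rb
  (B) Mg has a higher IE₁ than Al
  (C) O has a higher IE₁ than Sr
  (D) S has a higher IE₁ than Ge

(B)

The general trend: IE₁ increases across a period and decreases down a group.
(A) Ne (period 2, group 18) vs Rb (period 5, group 1): the stated order agrees with the simple trend.
(B) Mg (period 3, group 2) vs Al (period 3, group 13): the stated order contradicts the simple trend.
(C) O (period 2, group 16) vs Sr (period 5, group 2): the stated order agrees with the simple trend.
(D) S (period 3, group 16) vs Ge (period 4, group 14): the stated order agrees with the simple trend.
The exception is (B): Al's single 3p electron is easier to remove than one from Mg's filled 3s².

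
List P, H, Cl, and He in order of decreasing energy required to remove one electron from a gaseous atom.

He > H > Cl > P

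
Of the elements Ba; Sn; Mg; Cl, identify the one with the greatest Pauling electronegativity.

Mg is in period 3, group 2; Cl is in period 3, group 17; Sn is in period 5, group 14; Ba is in period 6, group 2.
EN rises left→right (higher Z_eff, smaller atoms) and falls top→bottom (larger, more shielded atoms).
Neither a single period nor a single group — weigh both effects.
Mg > Ba: they share group 2; the group trend gives Mg the larger value.
Sn > Mg: the two effects oppose for this pair; the across-period effect wins (1.96 vs 1.31).
Cl > Sn: relative to Sn, both the across-period and down-group shifts push Cl's electronegativity up.
For reference (Pauling): Mg 1.31, Cl 3.16, Sn 1.96, Ba 0.89.
The greatest Pauling electronegativity among these belongs to Cl.

Cl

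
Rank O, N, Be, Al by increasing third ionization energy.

Al < N < O < Be

The third ionization energy removes an electron from the +2 ion. For each element: O²⁺ still has 4 valence electrons; N²⁺ still has 3 valence electrons; Be²⁺ is the bare [He] core; Al²⁺ still has 1 valence electron.
Breaking into a closed-shell core is much more expensive than removing a leftover valence electron — Be has the largest IE_3 here.
Valence configurations: O²⁺ [He]2s²2p², N²⁺ [He]2s²2p¹, Al²⁺ [Ne]3s¹.
Tabulated IE_3 (kJ/mol): O 5300, N 4578, Be 14849, Al 2745.
Overall IE_3 order: Al < N < O < Be.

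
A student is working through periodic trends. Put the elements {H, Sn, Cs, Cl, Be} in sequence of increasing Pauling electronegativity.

H is in period 1, group 1; Be is in period 2, group 2; Cl is in period 3, group 17; Sn is in period 5, group 14; Cs is in period 6, group 1.
Electronegativity increases across a period and decreases down a group, tracking effective nuclear charge and atomic size.
These span different periods and groups, so the two trends combine.
Be > Cs: relative to Cs, both the across-period and down-group shifts push Be's electronegativity up.
Sn > Be: the two effects oppose for this pair; the across-period effect wins (1.96 vs 1.57).
H > Sn: period and group pull opposite ways; the down-group shift dominates (2.20 vs 1.96).
Cl > H: period and group pull opposite ways; the across-period shift dominates (3.16 vs 2.20).
Tabulated electronegativity (Pauling): H 2.20, Be 1.57, Cl 3.16, Sn 1.96, Cs 0.79.
So from lowest to highest: Cs < Be < Sn < H < Cl.

Cs < Be < Sn < H < Cl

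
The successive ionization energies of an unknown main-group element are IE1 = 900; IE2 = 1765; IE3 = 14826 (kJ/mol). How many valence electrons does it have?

2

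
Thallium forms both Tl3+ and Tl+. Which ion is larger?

Both ions have Z = 81 protons, but Tl3+ has lost more electrons, so its remaining electrons feel a larger effective nuclear charge per electron and are pulled in more tightly.
Higher positive charge → smaller ion, so Tl+ > Tl3+.

Tl+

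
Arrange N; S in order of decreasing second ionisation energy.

N, S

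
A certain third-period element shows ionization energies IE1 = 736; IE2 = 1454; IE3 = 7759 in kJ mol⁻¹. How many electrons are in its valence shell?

Look for the largest jump between consecutive ionization energies: IE3/IE2 ≈ 5.3, far larger than any earlier ratio.
That jump marks the point where a core electron is being removed. So the atom has 2 valence electrons.

2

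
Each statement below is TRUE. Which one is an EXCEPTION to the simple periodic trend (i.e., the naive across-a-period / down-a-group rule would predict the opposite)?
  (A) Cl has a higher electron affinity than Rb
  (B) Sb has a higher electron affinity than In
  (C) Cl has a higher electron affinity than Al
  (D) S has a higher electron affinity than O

The general trend: electron affinity increases across a period and decreases down a group.
(A) Cl (period 3, group 17) vs Rb (period 5, group 1): the stated order agrees with the simple trend.
(B) Sb (period 5, group 15) vs In (period 5, group 13): the stated order agrees with the simple trend.
(C) Cl (period 3, group 17) vs Al (period 3, group 13): the stated order agrees with the simple trend.
(D) S (period 3, group 16) vs O (period 2, group 16): the stated order contradicts the simple trend.
The exception is (D): the compact 2p subshell of O repels the added electron more than S's larger 3p does.

(D)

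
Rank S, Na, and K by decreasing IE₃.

After 2 electrons have been removed, what remains? S²⁺ still has 4 valence electrons; Na²⁺ is already 1 electron into the core; K²⁺ is already 1 electron into the core.
Pulling an electron out of a noble-gas core costs far more than removing a remaining valence electron, so K and Na sit at the high end of IE_3.
The numbers (kJ/mol): S 3357, Na 6910, K 4420.
Overall IE_3 order: S < K < Na.

Na > K > S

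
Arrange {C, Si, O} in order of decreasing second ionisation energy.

O > C > Si

Consider each +1 ion: C⁺ still has 3 valence electrons; Si⁺ still has 3 valence electrons; O⁺ still has 5 valence electrons.
All are still removing valence electrons, so compare the +1 ions as you would atoms: IE_2 generally rises across a period (higher Z_eff) and falls down a group (larger shell), subject to the usual subshell exceptions.
Valence configurations: C⁺ [He]2s²2p¹, Si⁺ [Ne]3s²3p¹, O⁺ [He]2s²2p³.
Tabulated IE_2 (kJ/mol): C 2353, Si 1577, O 3388.
So the second ionization energies run Si < C < O.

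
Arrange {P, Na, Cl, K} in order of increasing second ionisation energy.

P < Cl < K < Na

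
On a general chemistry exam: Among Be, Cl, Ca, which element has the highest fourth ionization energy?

The fourth ionization energy removes an electron from the +3 ion. For each element: Be³⁺ is already 1 electron into the core; Cl³⁺ still has 4 valence electrons; Ca³⁺ is already 1 electron into the core.
Pulling an electron out of a noble-gas core costs far more than removing a remaining valence electron, so Ca and Be sit at the high end of IE_4.
The numbers (kJ/mol): Be 21007, Cl 5159, Ca 6491.
Putting it together, IE_4: Cl < Ca < Be.

Be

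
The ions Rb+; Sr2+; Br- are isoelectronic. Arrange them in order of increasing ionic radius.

Sr2+ < Rb+ < Br-

All of these have 36 electrons, so size is governed by nuclear charge alone: the more protons, the stronger the pull on the same electron cloud, and the smaller the ion.
Nuclear charges: Sr2+ (Z=38), Rb+ (Z=37), Br- (Z=35).
Smallest to largest: Sr2+ < Rb+ < Br-.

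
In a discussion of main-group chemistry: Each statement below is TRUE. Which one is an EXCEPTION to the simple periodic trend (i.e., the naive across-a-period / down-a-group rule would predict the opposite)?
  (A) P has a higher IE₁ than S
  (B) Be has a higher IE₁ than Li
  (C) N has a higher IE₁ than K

(A)

The general trend: IE₁ increases across a period and decreases down a group.
(A) P (period 3, group 15) vs S (period 3, group 16): the stated order contradicts the simple trend.
(B) Be (period 2, group 2) vs Li (period 2, group 1): the stated order agrees with the simple trend.
(C) N (period 2, group 15) vs K (period 4, group 1): the stated order agrees with the simple trend.
The exception is (A): S (3p⁴) ionizes more easily than half-filled P (3p³) because the paired 3p electron in S is pushed out by e⁻–e⁻ repulsion.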